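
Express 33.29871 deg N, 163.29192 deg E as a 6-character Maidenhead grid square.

RM13ph

Add 180° to longitude and 90° to latitude: 343.2919, 123.2987.
Field: 343.2919/20 → 17 → R, 123.2987/10 → 12 → M; chars RM.
Square: 3.2919/2 → 1, 3.2987/1 → 3; chars 13.
Subsquare: 1.2919/0.0833333 → 15 → p, 0.2987/0.0416667 → 7 → h; chars ph.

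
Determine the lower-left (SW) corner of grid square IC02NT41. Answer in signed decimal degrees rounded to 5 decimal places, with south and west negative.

-67.20417, -18.88333

Field I=8, C=2: +8·20° lon, +2·10° lat → SW at lon -20°, lat -70°.
Square 0, 2: +0·2° lon, +2·1° lat → SW at lon -20°, lat -68°.
Subsquare n=13, t=19: +13·0.0833333° lon, +19·0.0416667° lat → SW at lon -18.9167°, lat -67.2083°.
Extended square 4, 1: +4·0.00833333° lon, +1·0.00416667° lat → SW at lon -18.8833°, lat -67.2042°.
latitude -67.20417, longitude -18.88333.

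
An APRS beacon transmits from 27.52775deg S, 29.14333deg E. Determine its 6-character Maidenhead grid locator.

KG42nl

Shift to the Maidenhead origin (180°W, 90°S): lon 209.1433, lat 62.4723.
Field (20°×10°, letters A–R): 209.1433/20 → 10 → K, 62.4723/10 → 6 → G; chars KG.
Square (2°×1°, digits 0–9): 9.1433/2 → 4, 2.4723/1 → 2; chars 42.
Subsquare (5′×2.5′, letters a–x): 1.1433/0.0833333 → 13 → n, 0.4723/0.0416667 → 11 → l; chars nl.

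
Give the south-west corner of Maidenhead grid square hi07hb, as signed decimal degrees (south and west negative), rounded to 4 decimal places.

Field H=7, I=8: +7·20° lon, +8·10° lat → SW at lon -40°, lat -10°.
Square 0, 7: +0·2° lon, +7·1° lat → SW at lon -40°, lat -3°.
Subsquare h=7, b=1: +7·0.0833333° lon, +1·0.0416667° lat → SW at lon -39.4167°, lat -2.95833°.
latitude -2.9583, longitude -39.4167.

-2.9583, -39.4167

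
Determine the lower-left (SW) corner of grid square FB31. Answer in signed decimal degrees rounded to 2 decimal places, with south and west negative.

Field F=5, B=1: +5·20° lon, +1·10° lat → SW at lon -80°, lat -80°.
Square 3, 1: +3·2° lon, +1·1° lat → SW at lon -74°, lat -79°.
latitude -79.00, longitude -74.00.

-79.00, -74.00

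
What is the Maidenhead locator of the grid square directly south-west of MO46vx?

MO46uw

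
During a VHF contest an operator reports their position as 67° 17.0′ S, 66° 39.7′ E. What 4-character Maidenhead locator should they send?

MC32

Shift to the Maidenhead origin (180°W, 90°S): lon 246.66, lat 22.72.
Field (20°×10°, letters A–R): lon ⌊246.66/20⌋ = 12 → M; lat ⌊22.72/10⌋ = 2 → C.
Square (2°×1°, digits 0–9): lon ⌊6.66/2⌋ = 3; lat ⌊2.72/1⌋ = 2.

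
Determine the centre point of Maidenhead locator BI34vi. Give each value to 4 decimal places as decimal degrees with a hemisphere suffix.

5.6458° S, 152.2083° W

Field B=1, I=8: +1·20° lon, +8·10° lat → SW at lon -160°, lat -10°.
Square 3, 4: +3·2° lon, +4·1° lat → SW at lon -154°, lat -6°.
Subsquare v=21, i=8: +21·0.0833333° lon, +8·0.0416667° lat → SW at lon -152.25°, lat -5.66667°.
Cell spans 0.0833333° lon × 0.0416667° lat. Centre is SW corner plus half of each.
latitude 5.6458° S, longitude 152.2083° W.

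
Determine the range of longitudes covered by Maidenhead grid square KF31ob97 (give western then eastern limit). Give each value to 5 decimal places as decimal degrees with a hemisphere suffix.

Field K=10, F=5: +10·20° lon, +5·10° lat → SW at lon 20°, lat -40°.
Square 3, 1: +3·2° lon, +1·1° lat → SW at lon 26°, lat -39°.
Subsquare o=14, b=1: +14·0.0833333° lon, +1·0.0416667° lat → SW at lon 27.1667°, lat -38.9583°.
Extended square 9, 7: +9·0.00833333° lon, +7·0.00416667° lat → SW at lon 27.2417°, lat -38.9292°.
Cell spans 0.00833333° lon × 0.00416667° lat.
west 27.24167° E, east 27.25000° E.

27.24167° E, 27.25000° E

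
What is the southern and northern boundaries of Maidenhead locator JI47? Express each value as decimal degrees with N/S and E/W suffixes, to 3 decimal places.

3.000° S, 2.000° S

Field J=9, I=8: +9·20° lon, +8·10° lat → SW at lon 0°, lat -10°.
Square 4, 7: +4·2° lon, +7·1° lat → SW at lon 8°, lat -3°.
Cell spans 2° lon × 1° lat.
south 3.000° S, north 2.000° S.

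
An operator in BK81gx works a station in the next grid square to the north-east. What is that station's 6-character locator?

Longitude subsquare g = 6; +1 → 7 = h.
Latitude subsquare x = 23; +1 → 24, wraps to 0 = a, carry into square.
Latitude square 1; +1 → 2.

BK82ha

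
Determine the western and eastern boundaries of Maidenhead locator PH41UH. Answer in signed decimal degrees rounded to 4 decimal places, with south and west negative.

129.6667, 129.7500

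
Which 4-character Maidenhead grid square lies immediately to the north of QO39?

QP30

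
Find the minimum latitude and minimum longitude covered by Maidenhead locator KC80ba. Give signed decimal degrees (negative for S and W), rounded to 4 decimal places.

-70.0000, 36.0833

Field K=10, C=2: +10·20° lon, +2·10° lat → SW at lon 20°, lat -70°.
Square 8, 0: +8·2° lon, +0·1° lat → SW at lon 36°, lat -70°.
Subsquare b=1, a=0: +1·0.0833333° lon, +0·0.0416667° lat → SW at lon 36.0833°, lat -70°.
latitude -70.0000, longitude 36.0833.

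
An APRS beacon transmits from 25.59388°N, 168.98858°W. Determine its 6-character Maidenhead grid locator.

AL55mo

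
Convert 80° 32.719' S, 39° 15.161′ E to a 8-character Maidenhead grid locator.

Add 180° to longitude and 90° to latitude: 219.25268, 9.45468.
Field (20°×10°, letters A–R): 219.25268/20 → 10 → K, 9.45468/10 → 0 → A; chars KA.
Square (2°×1°, digits 0–9): 19.25268/2 → 9, 9.45468/1 → 9; chars 99.
Subsquare (5′×2.5′, letters a–x): 1.25268/0.0833333 → 15 → p, 0.45468/0.0416667 → 10 → k; chars pk.
Extended square (30″×15″, digits 0–9): 0.00268/0.00833333 → 0, 0.03802/0.00416667 → 9; chars 09.

KA99pk09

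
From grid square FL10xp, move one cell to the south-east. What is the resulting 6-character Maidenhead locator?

Longitude subsquare x = 23; +1 → 24, wraps to 0 = a, carry into square.
Longitude square 1; +1 → 2.
Latitude subsquare p = 15; −1 → 14 = o.

FL20ao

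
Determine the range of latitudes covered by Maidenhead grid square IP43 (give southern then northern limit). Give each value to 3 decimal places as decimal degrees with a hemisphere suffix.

Field I=8, P=15: +8·20° lon, +15·10° lat → SW at lon -20°, lat 60°.
Square 4, 3: +4·2° lon, +3·1° lat → SW at lon -12°, lat 63°.
Cell spans 2° lon × 1° lat.
south 63.000° N, north 64.000° N.

63.000° N, 64.000° N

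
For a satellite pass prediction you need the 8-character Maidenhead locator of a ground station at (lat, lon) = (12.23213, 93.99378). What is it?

NK62xf95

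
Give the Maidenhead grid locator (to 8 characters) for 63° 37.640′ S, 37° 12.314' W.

Offset from 180°W / 90°S: lon 142.79477°, lat 26.37267°.
Field (20°×10°, letters A–R): lon ⌊142.79477/20⌋ = 7 → H; lat ⌊26.37267/10⌋ = 2 → C.
Square (2°×1°, digits 0–9): lon ⌊2.79477/2⌋ = 1; lat ⌊6.37267/1⌋ = 6.
Subsquare (5′×2.5′, letters a–x): lon ⌊0.79477/0.0833333⌋ = 9 → j; lat ⌊0.37267/0.0416667⌋ = 8 → i.
Extended square (30″×15″, digits 0–9): lon ⌊0.04477/0.00833333⌋ = 5; lat ⌊0.03933/0.00416667⌋ = 9.

HC16ji59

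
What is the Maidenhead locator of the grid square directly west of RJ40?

Longitude square 4; −1 → 3.
The latitude characters are unchanged.

RJ30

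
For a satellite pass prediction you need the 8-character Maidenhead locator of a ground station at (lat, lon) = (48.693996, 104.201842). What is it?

ON28cq46

Add 180° to longitude and 90° to latitude: 284.20184, 138.69400.
Field: 284.20184/20 → 14 → O, 138.69400/10 → 13 → N; chars ON.
Square: 4.20184/2 → 2, 8.69400/1 → 8; chars 28.
Subsquare: 0.20184/0.0833333 → 2 → c, 0.69400/0.0416667 → 16 → q; chars cq.
Extended square: 0.03518/0.00833333 → 4, 0.02733/0.00416667 → 6; chars 46.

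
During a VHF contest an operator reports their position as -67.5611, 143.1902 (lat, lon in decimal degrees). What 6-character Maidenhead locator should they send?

QC12ok

Add 180° to longitude and 90° to latitude: 323.1902, 22.4389.
Field (20°×10°, letters A–R): lon ⌊323.1902/20⌋ = 16 → Q; lat ⌊22.4389/10⌋ = 2 → C.
Square (2°×1°, digits 0–9): lon ⌊3.1902/2⌋ = 1; lat ⌊2.4389/1⌋ = 2.
Subsquare (5′×2.5′, letters a–x): lon ⌊1.1902/0.0833333⌋ = 14 → o; lat ⌊0.4389/0.0416667⌋ = 10 → k.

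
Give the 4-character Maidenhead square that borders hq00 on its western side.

GQ90

Longitude square 0; −1 → -1, wraps to 9, carry into field.
Longitude field H = 7; −1 → 6 = G.
The latitude characters are unchanged.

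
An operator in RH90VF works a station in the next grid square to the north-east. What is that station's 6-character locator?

RH90wg

Longitude subsquare v = 21; +1 → 22 = w.
Latitude subsquare f = 5; +1 → 6 = g.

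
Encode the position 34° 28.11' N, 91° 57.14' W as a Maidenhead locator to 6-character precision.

EM44al

Offset from 180°W / 90°S: lon 88.0477°, lat 124.4685°.
Field (20°×10°, letters A–R): 88.0477/20 → 4 → E, 124.4685/10 → 12 → M; chars EM.
Square (2°×1°, digits 0–9): 8.0477/2 → 4, 4.4685/1 → 4; chars 44.
Subsquare (5′×2.5′, letters a–x): 0.0477/0.0833333 → 0 → a, 0.4685/0.0416667 → 11 → l; chars al.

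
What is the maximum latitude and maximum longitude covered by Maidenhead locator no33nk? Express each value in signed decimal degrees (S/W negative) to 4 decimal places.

53.4583, 87.1667

Field N=13, O=14: +13·20° lon, +14·10° lat → SW at lon 80°, lat 50°.
Square 3, 3: +3·2° lon, +3·1° lat → SW at lon 86°, lat 53°.
Subsquare n=13, k=10: +13·0.0833333° lon, +10·0.0416667° lat → SW at lon 87.0833°, lat 53.4167°.
Cell spans 0.0833333° lon × 0.0416667° lat. NE corner is SW corner plus one full cell.
latitude 53.4583, longitude 87.1667.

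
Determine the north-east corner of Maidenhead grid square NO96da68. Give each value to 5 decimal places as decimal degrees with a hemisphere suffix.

56.03750° N, 98.30833° E

Field N=13, O=14: +13·20° lon, +14·10° lat → SW at lon 80°, lat 50°.
Square 9, 6: +9·2° lon, +6·1° lat → SW at lon 98°, lat 56°.
Subsquare d=3, a=0: +3·0.0833333° lon, +0·0.0416667° lat → SW at lon 98.25°, lat 56°.
Extended square 6, 8: +6·0.00833333° lon, +8·0.00416667° lat → SW at lon 98.3°, lat 56.0333°.
Cell spans 0.00833333° lon × 0.00416667° lat. NE corner is SW corner plus one full cell.
latitude 56.03750° N, longitude 98.30833° E.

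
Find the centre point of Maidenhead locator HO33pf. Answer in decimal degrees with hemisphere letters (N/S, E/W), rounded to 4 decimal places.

53.2292° N, 32.7083° W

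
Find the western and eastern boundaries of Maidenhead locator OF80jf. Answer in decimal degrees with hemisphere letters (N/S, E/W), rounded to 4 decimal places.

116.7500° E, 116.8333° E

Field O=14, F=5: +14·20° lon, +5·10° lat → SW at lon 100°, lat -40°.
Square 8, 0: +8·2° lon, +0·1° lat → SW at lon 116°, lat -40°.
Subsquare j=9, f=5: +9·0.0833333° lon, +5·0.0416667° lat → SW at lon 116.75°, lat -39.7917°.
Cell spans 0.0833333° lon × 0.0416667° lat.
west 116.7500° E, east 116.8333° E.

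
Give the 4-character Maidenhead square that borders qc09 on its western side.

PC99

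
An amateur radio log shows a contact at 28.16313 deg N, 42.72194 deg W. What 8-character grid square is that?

GL88pd39

Offset from 180°W / 90°S: lon 137.27806°, lat 118.16313°.
Field: lon ⌊137.27806/20⌋ = 6 → G; lat ⌊118.16313/10⌋ = 11 → L.
Square: lon ⌊17.27806/2⌋ = 8; lat ⌊8.16313/1⌋ = 8.
Subsquare: lon ⌊1.27806/0.0833333⌋ = 15 → p; lat ⌊0.16313/0.0416667⌋ = 3 → d.
Extended square: lon ⌊0.02806/0.00833333⌋ = 3; lat ⌊0.03813/0.00416667⌋ = 9.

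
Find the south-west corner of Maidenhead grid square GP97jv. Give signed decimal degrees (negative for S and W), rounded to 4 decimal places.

Field G=6, P=15: +6·20° lon, +15·10° lat → SW at lon -60°, lat 60°.
Square 9, 7: +9·2° lon, +7·1° lat → SW at lon -42°, lat 67°.
Subsquare j=9, v=21: +9·0.0833333° lon, +21·0.0416667° lat → SW at lon -41.25°, lat 67.875°.
latitude 67.8750, longitude -41.2500.

67.8750, -41.2500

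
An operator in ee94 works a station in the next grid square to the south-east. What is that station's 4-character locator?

FE03

Longitude square 9; +1 → 10, wraps to 0, carry into field.
Longitude field E = 4; +1 → 5 = F.
Latitude square 4; −1 → 3.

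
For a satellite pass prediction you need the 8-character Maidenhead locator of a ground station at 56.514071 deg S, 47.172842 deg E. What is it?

LD33ol06

Shift to the Maidenhead origin (180°W, 90°S): lon 227.17284, lat 33.48593.
Field: lon ⌊227.17284/20⌋ = 11 → L; lat ⌊33.48593/10⌋ = 3 → D.
Square: lon ⌊7.17284/2⌋ = 3; lat ⌊3.48593/1⌋ = 3.
Subsquare: lon ⌊1.17284/0.0833333⌋ = 14 → o; lat ⌊0.48593/0.0416667⌋ = 11 → l.
Extended square: lon ⌊0.00618/0.00833333⌋ = 0; lat ⌊0.02760/0.00416667⌋ = 6.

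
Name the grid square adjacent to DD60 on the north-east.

Longitude square 6; +1 → 7.
Latitude square 0; +1 → 1.

DD71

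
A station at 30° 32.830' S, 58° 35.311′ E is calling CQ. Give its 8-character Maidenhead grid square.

Add 180° to longitude and 90° to latitude: 238.58852, 59.45283.
Field: 238.58852/20 → 11 → L, 59.45283/10 → 5 → F; chars LF.
Square: 18.58852/2 → 9, 9.45283/1 → 9; chars 99.
Subsquare: 0.58852/0.0833333 → 7 → h, 0.45283/0.0416667 → 10 → k; chars hk.
Extended square: 0.00518/0.00833333 → 0, 0.03617/0.00416667 → 8; chars 08.

LF99hk08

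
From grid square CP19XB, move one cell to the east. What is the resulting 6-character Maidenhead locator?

CP29ab

Longitude subsquare x = 23; +1 → 24, wraps to 0 = a, carry into square.
Longitude square 1; +1 → 2.
The latitude characters are unchanged.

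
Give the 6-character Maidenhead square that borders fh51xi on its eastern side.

FH61ai

Longitude subsquare x = 23; +1 → 24, wraps to 0 = a, carry into square.
Longitude square 5; +1 → 6.
The latitude characters are unchanged.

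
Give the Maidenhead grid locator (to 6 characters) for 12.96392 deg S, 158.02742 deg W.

BH07xa

Add 180° to longitude and 90° to latitude: 21.9726, 77.0361.
Field (20°×10°, letters A–R): 21.9726/20 → 1 → B, 77.0361/10 → 7 → H; chars BH.
Square (2°×1°, digits 0–9): 1.9726/2 → 0, 7.0361/1 → 7; chars 07.
Subsquare (5′×2.5′, letters a–x): 1.9726/0.0833333 → 23 → x, 0.0361/0.0416667 → 0 → a; chars xa.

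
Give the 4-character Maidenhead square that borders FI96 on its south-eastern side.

GI05

Longitude square 9; +1 → 10, wraps to 0, carry into field.
Longitude field F = 5; +1 → 6 = G.
Latitude square 6; −1 → 5.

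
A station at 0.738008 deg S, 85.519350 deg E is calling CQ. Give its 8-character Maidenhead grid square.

NI29sg22

Offset from 180°W / 90°S: lon 265.51935°, lat 89.26199°.
Field: lon ⌊265.51935/20⌋ = 13 → N; lat ⌊89.26199/10⌋ = 8 → I.
Square: lon ⌊5.51935/2⌋ = 2; lat ⌊9.26199/1⌋ = 9.
Subsquare: lon ⌊1.51935/0.0833333⌋ = 18 → s; lat ⌊0.26199/0.0416667⌋ = 6 → g.
Extended square: lon ⌊0.01935/0.00833333⌋ = 2; lat ⌊0.01199/0.00416667⌋ = 2.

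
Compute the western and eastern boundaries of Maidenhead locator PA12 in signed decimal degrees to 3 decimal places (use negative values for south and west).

122.000, 124.000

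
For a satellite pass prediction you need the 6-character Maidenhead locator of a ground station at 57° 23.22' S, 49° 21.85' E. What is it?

LD42qo

Add 180° to longitude and 90° to latitude: 229.3642, 32.6130.
Field: lon ⌊229.3642/20⌋ = 11 → L; lat ⌊32.6130/10⌋ = 3 → D.
Square: lon ⌊9.3642/2⌋ = 4; lat ⌊2.6130/1⌋ = 2.
Subsquare: lon ⌊1.3642/0.0833333⌋ = 16 → q; lat ⌊0.6130/0.0416667⌋ = 14 → o.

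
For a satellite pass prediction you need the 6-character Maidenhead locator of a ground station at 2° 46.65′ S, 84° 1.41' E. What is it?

NI27af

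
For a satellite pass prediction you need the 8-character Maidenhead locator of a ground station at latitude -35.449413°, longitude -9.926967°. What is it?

IF54an82

Offset from 180°W / 90°S: lon 170.07303°, lat 54.55059°.
Field: 170.07303/20 → 8 → I, 54.55059/10 → 5 → F; chars IF.
Square: 10.07303/2 → 5, 4.55059/1 → 4; chars 54.
Subsquare: 0.07303/0.0833333 → 0 → a, 0.55059/0.0416667 → 13 → n; chars an.
Extended square: 0.07303/0.00833333 → 8, 0.00892/0.00416667 → 2; chars 82.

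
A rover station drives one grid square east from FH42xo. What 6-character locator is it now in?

Longitude subsquare x = 23; +1 → 24, wraps to 0 = a, carry into square.
Longitude square 4; +1 → 5.
The latitude characters are unchanged.

FH52ao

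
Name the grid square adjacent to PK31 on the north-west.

PK22

Longitude square 3; −1 → 2.
Latitude square 1; +1 → 2.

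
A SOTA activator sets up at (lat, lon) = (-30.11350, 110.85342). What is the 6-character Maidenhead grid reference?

OF59kv

Add 180° to longitude and 90° to latitude: 290.8534, 59.8865.
Field: 290.8534/20 → 14 → O, 59.8865/10 → 5 → F; chars OF.
Square: 10.8534/2 → 5, 9.8865/1 → 9; chars 59.
Subsquare: 0.8534/0.0833333 → 10 → k, 0.8865/0.0416667 → 21 → v; chars kv.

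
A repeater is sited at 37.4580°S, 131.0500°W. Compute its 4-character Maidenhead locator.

Add 180° to longitude and 90° to latitude: 48.95, 52.54.
Field: lon ⌊48.95/20⌋ = 2 → C; lat ⌊52.54/10⌋ = 5 → F.
Square: lon ⌊8.95/2⌋ = 4; lat ⌊2.54/1⌋ = 2.

CF42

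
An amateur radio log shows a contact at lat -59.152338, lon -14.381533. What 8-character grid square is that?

Shift to the Maidenhead origin (180°W, 90°S): lon 165.61847, lat 30.84766.
Field: lon ⌊165.61847/20⌋ = 8 → I; lat ⌊30.84766/10⌋ = 3 → D.
Square: lon ⌊5.61847/2⌋ = 2; lat ⌊0.84766/1⌋ = 0.
Subsquare: lon ⌊1.61847/0.0833333⌋ = 19 → t; lat ⌊0.84766/0.0416667⌋ = 20 → u.
Extended square: lon ⌊0.03513/0.00833333⌋ = 4; lat ⌊0.01433/0.00416667⌋ = 3.

ID20tu43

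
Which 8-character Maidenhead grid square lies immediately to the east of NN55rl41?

NN55rl51

Longitude extended square 4; +1 → 5.
The latitude characters are unchanged.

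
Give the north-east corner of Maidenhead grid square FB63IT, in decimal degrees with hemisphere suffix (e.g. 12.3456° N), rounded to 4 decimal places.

76.1667° S, 67.2500° W

Field F=5, B=1: +5·20° lon, +1·10° lat → SW at lon -80°, lat -80°.
Square 6, 3: +6·2° lon, +3·1° lat → SW at lon -68°, lat -77°.
Subsquare i=8, t=19: +8·0.0833333° lon, +19·0.0416667° lat → SW at lon -67.3333°, lat -76.2083°.
Cell spans 0.0833333° lon × 0.0416667° lat. NE corner is SW corner plus one full cell.
latitude 76.1667° S, longitude 67.2500° W.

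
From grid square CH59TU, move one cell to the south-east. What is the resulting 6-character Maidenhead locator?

CH59ut

Longitude subsquare t = 19; +1 → 20 = u.
Latitude subsquare u = 20; −1 → 19 = t.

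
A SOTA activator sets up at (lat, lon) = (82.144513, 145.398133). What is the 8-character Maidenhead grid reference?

QR22qd74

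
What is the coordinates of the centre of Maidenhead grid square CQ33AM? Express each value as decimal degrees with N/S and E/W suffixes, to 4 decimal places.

Field C=2, Q=16: +2·20° lon, +16·10° lat → SW at lon -140°, lat 70°.
Square 3, 3: +3·2° lon, +3·1° lat → SW at lon -134°, lat 73°.
Subsquare a=0, m=12: +0·0.0833333° lon, +12·0.0416667° lat → SW at lon -134°, lat 73.5°.
Cell spans 0.0833333° lon × 0.0416667° lat. Centre is SW corner plus half of each.
latitude 73.5208° N, longitude 133.9583° W.

73.5208° N, 133.9583° W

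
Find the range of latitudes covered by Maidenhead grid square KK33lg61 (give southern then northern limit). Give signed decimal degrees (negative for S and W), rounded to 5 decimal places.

13.25417, 13.25833

Field K=10, K=10: +10·20° lon, +10·10° lat → SW at lon 20°, lat 10°.
Square 3, 3: +3·2° lon, +3·1° lat → SW at lon 26°, lat 13°.
Subsquare l=11, g=6: +11·0.0833333° lon, +6·0.0416667° lat → SW at lon 26.9167°, lat 13.25°.
Extended square 6, 1: +6·0.00833333° lon, +1·0.00416667° lat → SW at lon 26.9667°, lat 13.2542°.
Cell spans 0.00833333° lon × 0.00416667° lat.
south 13.25417, north 13.25833.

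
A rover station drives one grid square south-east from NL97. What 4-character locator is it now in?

OL06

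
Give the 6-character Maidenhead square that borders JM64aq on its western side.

Longitude subsquare a = 0; −1 → -1, wraps to 23 = x, carry into square.
Longitude square 6; −1 → 5.
The latitude characters are unchanged.

JM54xq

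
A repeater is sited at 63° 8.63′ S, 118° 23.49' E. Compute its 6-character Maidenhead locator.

OC96eu

Shift to the Maidenhead origin (180°W, 90°S): lon 298.3915, lat 26.8562.
Field (20°×10°, letters A–R): lon ⌊298.3915/20⌋ = 14 → O; lat ⌊26.8562/10⌋ = 2 → C.
Square (2°×1°, digits 0–9): lon ⌊18.3915/2⌋ = 9; lat ⌊6.8562/1⌋ = 6.
Subsquare (5′×2.5′, letters a–x): lon ⌊0.3915/0.0833333⌋ = 4 → e; lat ⌊0.8562/0.0416667⌋ = 20 → u.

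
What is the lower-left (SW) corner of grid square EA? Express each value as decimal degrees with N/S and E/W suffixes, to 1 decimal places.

Field E=4, A=0: +4·20° lon, +0·10° lat → SW at lon -100°, lat -90°.
latitude 90.0° S, longitude 100.0° W.

90.0° S, 100.0° W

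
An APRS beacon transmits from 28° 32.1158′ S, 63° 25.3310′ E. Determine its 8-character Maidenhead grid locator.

MG11rl01

Shift to the Maidenhead origin (180°W, 90°S): lon 243.42218, lat 61.46474.
Field: lon ⌊243.42218/20⌋ = 12 → M; lat ⌊61.46474/10⌋ = 6 → G.
Square: lon ⌊3.42218/2⌋ = 1; lat ⌊1.46474/1⌋ = 1.
Subsquare: lon ⌊1.42218/0.0833333⌋ = 17 → r; lat ⌊0.46474/0.0416667⌋ = 11 → l.
Extended square: lon ⌊0.00552/0.00833333⌋ = 0; lat ⌊0.00640/0.00416667⌋ = 1.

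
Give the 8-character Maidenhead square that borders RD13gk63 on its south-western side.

RD13gk52

Longitude extended square 6; −1 → 5.
Latitude extended square 3; −1 → 2.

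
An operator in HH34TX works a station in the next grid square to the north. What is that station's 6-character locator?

HH35ta

Latitude subsquare x = 23; +1 → 24, wraps to 0 = a, carry into square.
Latitude square 4; +1 → 5.
The longitude characters are unchanged.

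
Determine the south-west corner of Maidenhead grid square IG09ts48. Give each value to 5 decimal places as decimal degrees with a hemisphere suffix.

20.21667° S, 18.38333° W

Field I=8, G=6: +8·20° lon, +6·10° lat → SW at lon -20°, lat -30°.
Square 0, 9: +0·2° lon, +9·1° lat → SW at lon -20°, lat -21°.
Subsquare t=19, s=18: +19·0.0833333° lon, +18·0.0416667° lat → SW at lon -18.4167°, lat -20.25°.
Extended square 4, 8: +4·0.00833333° lon, +8·0.00416667° lat → SW at lon -18.3833°, lat -20.2167°.
latitude 20.21667° S, longitude 18.38333° W.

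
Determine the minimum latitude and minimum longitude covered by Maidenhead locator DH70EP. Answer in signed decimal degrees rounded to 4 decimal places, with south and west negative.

Field D=3, H=7: +3·20° lon, +7·10° lat → SW at lon -120°, lat -20°.
Square 7, 0: +7·2° lon, +0·1° lat → SW at lon -106°, lat -20°.
Subsquare e=4, p=15: +4·0.0833333° lon, +15·0.0416667° lat → SW at lon -105.667°, lat -19.375°.
latitude -19.3750, longitude -105.6667.

-19.3750, -105.6667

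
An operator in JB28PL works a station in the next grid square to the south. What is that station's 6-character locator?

Latitude subsquare l = 11; −1 → 10 = k.
The longitude characters are unchanged.

JB28pk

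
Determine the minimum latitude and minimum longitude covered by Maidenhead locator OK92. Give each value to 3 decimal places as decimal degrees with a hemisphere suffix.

12.000° N, 118.000° E

Field O=14, K=10: +14·20° lon, +10·10° lat → SW at lon 100°, lat 10°.
Square 9, 2: +9·2° lon, +2·1° lat → SW at lon 118°, lat 12°.
latitude 12.000° N, longitude 118.000° E.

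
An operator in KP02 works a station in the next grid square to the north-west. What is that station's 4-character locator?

Longitude square 0; −1 → -1, wraps to 9, carry into field.
Longitude field K = 10; −1 → 9 = J.
Latitude square 2; +1 → 3.

JP93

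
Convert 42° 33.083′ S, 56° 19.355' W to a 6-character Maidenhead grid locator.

Add 180° to longitude and 90° to latitude: 123.6774, 47.4486.
Field (20°×10°, letters A–R): 123.6774/20 → 6 → G, 47.4486/10 → 4 → E; chars GE.
Square (2°×1°, digits 0–9): 3.6774/2 → 1, 7.4486/1 → 7; chars 17.
Subsquare (5′×2.5′, letters a–x): 1.6774/0.0833333 → 20 → u, 0.4486/0.0416667 → 10 → k; chars uk.

GE17uk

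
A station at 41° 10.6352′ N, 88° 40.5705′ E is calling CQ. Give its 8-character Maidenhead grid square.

Add 180° to longitude and 90° to latitude: 268.67618, 131.17725.
Field: lon ⌊268.67618/20⌋ = 13 → N; lat ⌊131.17725/10⌋ = 13 → N.
Square: lon ⌊8.67618/2⌋ = 4; lat ⌊1.17725/1⌋ = 1.
Subsquare: lon ⌊0.67618/0.0833333⌋ = 8 → i; lat ⌊0.17725/0.0416667⌋ = 4 → e.
Extended square: lon ⌊0.00951/0.00833333⌋ = 1; lat ⌊0.01059/0.00416667⌋ = 2.

NN41ie12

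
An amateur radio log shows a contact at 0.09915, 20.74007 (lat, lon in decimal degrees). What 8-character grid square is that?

KJ00ic83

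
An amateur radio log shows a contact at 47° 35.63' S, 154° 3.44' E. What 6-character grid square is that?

Offset from 180°W / 90°S: lon 334.0573°, lat 42.4062°.
Field (20°×10°, letters A–R): 334.0573/20 → 16 → Q, 42.4062/10 → 4 → E; chars QE.
Square (2°×1°, digits 0–9): 14.0573/2 → 7, 2.4062/1 → 2; chars 72.
Subsquare (5′×2.5′, letters a–x): 0.0573/0.0833333 → 0 → a, 0.4062/0.0416667 → 9 → j; chars aj.

QE72aj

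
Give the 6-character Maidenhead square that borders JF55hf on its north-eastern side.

JF55ig

Longitude subsquare h = 7; +1 → 8 = i.
Latitude subsquare f = 5; +1 → 6 = g.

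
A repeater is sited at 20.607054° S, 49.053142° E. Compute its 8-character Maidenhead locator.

LG49mj64

Offset from 180°W / 90°S: lon 229.05314°, lat 69.39295°.
Field (20°×10°, letters A–R): lon ⌊229.05314/20⌋ = 11 → L; lat ⌊69.39295/10⌋ = 6 → G.
Square (2°×1°, digits 0–9): lon ⌊9.05314/2⌋ = 4; lat ⌊9.39295/1⌋ = 9.
Subsquare (5′×2.5′, letters a–x): lon ⌊1.05314/0.0833333⌋ = 12 → m; lat ⌊0.39295/0.0416667⌋ = 9 → j.
Extended square (30″×15″, digits 0–9): lon ⌊0.05314/0.00833333⌋ = 6; lat ⌊0.01795/0.00416667⌋ = 4.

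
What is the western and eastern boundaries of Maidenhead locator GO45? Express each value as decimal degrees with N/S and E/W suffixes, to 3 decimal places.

Field G=6, O=14: +6·20° lon, +14·10° lat → SW at lon -60°, lat 50°.
Square 4, 5: +4·2° lon, +5·1° lat → SW at lon -52°, lat 55°.
Cell spans 2° lon × 1° lat.
west 52.000° W, east 50.000° W.

52.000° W, 50.000° W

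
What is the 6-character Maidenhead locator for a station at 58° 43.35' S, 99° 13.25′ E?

ND91og

Add 180° to longitude and 90° to latitude: 279.2208, 31.2775.
Field: lon ⌊279.2208/20⌋ = 13 → N; lat ⌊31.2775/10⌋ = 3 → D.
Square: lon ⌊19.2208/2⌋ = 9; lat ⌊1.2775/1⌋ = 1.
Subsquare: lon ⌊1.2208/0.0833333⌋ = 14 → o; lat ⌊0.2775/0.0416667⌋ = 6 → g.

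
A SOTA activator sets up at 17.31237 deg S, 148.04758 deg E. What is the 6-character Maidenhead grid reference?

QH42aq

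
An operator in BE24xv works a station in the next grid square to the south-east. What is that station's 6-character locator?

BE34au

Longitude subsquare x = 23; +1 → 24, wraps to 0 = a, carry into square.
Longitude square 2; +1 → 3.
Latitude subsquare v = 21; −1 → 20 = u.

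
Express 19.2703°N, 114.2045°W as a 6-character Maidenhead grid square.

DK29vg

Add 180° to longitude and 90° to latitude: 65.7955, 109.2703.
Field: lon ⌊65.7955/20⌋ = 3 → D; lat ⌊109.2703/10⌋ = 10 → K.
Square: lon ⌊5.7955/2⌋ = 2; lat ⌊9.2703/1⌋ = 9.
Subsquare: lon ⌊1.7955/0.0833333⌋ = 21 → v; lat ⌊0.2703/0.0416667⌋ = 6 → g.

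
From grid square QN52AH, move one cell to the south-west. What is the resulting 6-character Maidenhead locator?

Longitude subsquare a = 0; −1 → -1, wraps to 23 = x, carry into square.
Longitude square 5; −1 → 4.
Latitude subsquare h = 7; −1 → 6 = g.

QN42xg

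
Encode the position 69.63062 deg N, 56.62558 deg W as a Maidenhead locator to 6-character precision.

Shift to the Maidenhead origin (180°W, 90°S): lon 123.3744, lat 159.6306.
Field (20°×10°, letters A–R): 123.3744/20 → 6 → G, 159.6306/10 → 15 → P; chars GP.
Square (2°×1°, digits 0–9): 3.3744/2 → 1, 9.6306/1 → 9; chars 19.
Subsquare (5′×2.5′, letters a–x): 1.3744/0.0833333 → 16 → q, 0.6306/0.0416667 → 15 → p; chars qp.

GP19qp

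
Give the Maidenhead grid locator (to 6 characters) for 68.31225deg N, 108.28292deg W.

Offset from 180°W / 90°S: lon 71.7171°, lat 158.3123°.
Field: 71.7171/20 → 3 → D, 158.3123/10 → 15 → P; chars DP.
Square: 11.7171/2 → 5, 8.3123/1 → 8; chars 58.
Subsquare: 1.7171/0.0833333 → 20 → u, 0.3123/0.0416667 → 7 → h; chars uh.

DP58uh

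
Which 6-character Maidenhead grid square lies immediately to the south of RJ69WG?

Latitude subsquare g = 6; −1 → 5 = f.
The longitude characters are unchanged.

RJ69wf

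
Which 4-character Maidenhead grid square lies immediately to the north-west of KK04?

Longitude square 0; −1 → -1, wraps to 9, carry into field.
Longitude field K = 10; −1 → 9 = J.
Latitude square 4; +1 → 5.

JK95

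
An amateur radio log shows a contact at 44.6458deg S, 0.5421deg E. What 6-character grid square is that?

JE05gi

Add 180° to longitude and 90° to latitude: 180.5421, 45.3542.
Field: lon ⌊180.5421/20⌋ = 9 → J; lat ⌊45.3542/10⌋ = 4 → E.
Square: lon ⌊0.5421/2⌋ = 0; lat ⌊5.3542/1⌋ = 5.
Subsquare: lon ⌊0.5421/0.0833333⌋ = 6 → g; lat ⌊0.3542/0.0416667⌋ = 8 → i.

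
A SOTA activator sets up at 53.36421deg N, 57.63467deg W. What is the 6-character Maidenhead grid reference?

GO13ei

Shift to the Maidenhead origin (180°W, 90°S): lon 122.3653, lat 143.3642.
Field (20°×10°, letters A–R): lon ⌊122.3653/20⌋ = 6 → G; lat ⌊143.3642/10⌋ = 14 → O.
Square (2°×1°, digits 0–9): lon ⌊2.3653/2⌋ = 1; lat ⌊3.3642/1⌋ = 3.
Subsquare (5′×2.5′, letters a–x): lon ⌊0.3653/0.0833333⌋ = 4 → e; lat ⌊0.3642/0.0416667⌋ = 8 → i.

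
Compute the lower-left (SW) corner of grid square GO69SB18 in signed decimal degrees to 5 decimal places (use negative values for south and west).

59.07500, -46.49167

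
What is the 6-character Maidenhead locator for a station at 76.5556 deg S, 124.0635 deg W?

CB73xk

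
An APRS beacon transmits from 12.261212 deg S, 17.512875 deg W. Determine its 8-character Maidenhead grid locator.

IH17fr87

Add 180° to longitude and 90° to latitude: 162.48712, 77.73879.
Field: lon ⌊162.48712/20⌋ = 8 → I; lat ⌊77.73879/10⌋ = 7 → H.
Square: lon ⌊2.48712/2⌋ = 1; lat ⌊7.73879/1⌋ = 7.
Subsquare: lon ⌊0.48712/0.0833333⌋ = 5 → f; lat ⌊0.73879/0.0416667⌋ = 17 → r.
Extended square: lon ⌊0.07046/0.00833333⌋ = 8; lat ⌊0.03045/0.00416667⌋ = 7.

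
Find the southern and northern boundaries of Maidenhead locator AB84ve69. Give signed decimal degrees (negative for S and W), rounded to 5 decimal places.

-75.79583, -75.79167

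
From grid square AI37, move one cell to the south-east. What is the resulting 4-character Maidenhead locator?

AI46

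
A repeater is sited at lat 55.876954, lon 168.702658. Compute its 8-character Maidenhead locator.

RO45iv40

Offset from 180°W / 90°S: lon 348.70266°, lat 145.87695°.
Field: lon ⌊348.70266/20⌋ = 17 → R; lat ⌊145.87695/10⌋ = 14 → O.
Square: lon ⌊8.70266/2⌋ = 4; lat ⌊5.87695/1⌋ = 5.
Subsquare: lon ⌊0.70266/0.0833333⌋ = 8 → i; lat ⌊0.87695/0.0416667⌋ = 21 → v.
Extended square: lon ⌊0.03599/0.00833333⌋ = 4; lat ⌊0.00195/0.00416667⌋ = 0.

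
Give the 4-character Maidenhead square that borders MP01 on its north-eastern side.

Longitude square 0; +1 → 1.
Latitude square 1; +1 → 2.

MP12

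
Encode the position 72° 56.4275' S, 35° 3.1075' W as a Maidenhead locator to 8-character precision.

HB27lb34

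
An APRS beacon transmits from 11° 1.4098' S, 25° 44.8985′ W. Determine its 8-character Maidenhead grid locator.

Offset from 180°W / 90°S: lon 154.25169°, lat 78.97650°.
Field (20°×10°, letters A–R): lon ⌊154.25169/20⌋ = 7 → H; lat ⌊78.97650/10⌋ = 7 → H.
Square (2°×1°, digits 0–9): lon ⌊14.25169/2⌋ = 7; lat ⌊8.97650/1⌋ = 8.
Subsquare (5′×2.5′, letters a–x): lon ⌊0.25169/0.0833333⌋ = 3 → d; lat ⌊0.97650/0.0416667⌋ = 23 → x.
Extended square (30″×15″, digits 0–9): lon ⌊0.00169/0.00833333⌋ = 0; lat ⌊0.01817/0.00416667⌋ = 4.

HH78dx04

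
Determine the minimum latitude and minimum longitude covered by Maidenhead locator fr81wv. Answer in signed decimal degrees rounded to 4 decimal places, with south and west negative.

Field F=5, R=17: +5·20° lon, +17·10° lat → SW at lon -80°, lat 80°.
Square 8, 1: +8·2° lon, +1·1° lat → SW at lon -64°, lat 81°.
Subsquare w=22, v=21: +22·0.0833333° lon, +21·0.0416667° lat → SW at lon -62.1667°, lat 81.875°.
latitude 81.8750, longitude -62.1667.

81.8750, -62.1667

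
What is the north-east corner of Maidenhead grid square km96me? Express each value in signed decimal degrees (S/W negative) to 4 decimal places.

Field K=10, M=12: +10·20° lon, +12·10° lat → SW at lon 20°, lat 30°.
Square 9, 6: +9·2° lon, +6·1° lat → SW at lon 38°, lat 36°.
Subsquare m=12, e=4: +12·0.0833333° lon, +4·0.0416667° lat → SW at lon 39°, lat 36.1667°.
Cell spans 0.0833333° lon × 0.0416667° lat. NE corner is SW corner plus one full cell.
latitude 36.2083, longitude 39.0833.

36.2083, 39.0833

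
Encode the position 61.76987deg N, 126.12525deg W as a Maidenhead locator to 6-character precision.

Add 180° to longitude and 90° to latitude: 53.8748, 151.7699.
Field (20°×10°, letters A–R): 53.8748/20 → 2 → C, 151.7699/10 → 15 → P; chars CP.
Square (2°×1°, digits 0–9): 13.8748/2 → 6, 1.7699/1 → 1; chars 61.
Subsquare (5′×2.5′, letters a–x): 1.8748/0.0833333 → 22 → w, 0.7699/0.0416667 → 18 → s; chars ws.

CP61ws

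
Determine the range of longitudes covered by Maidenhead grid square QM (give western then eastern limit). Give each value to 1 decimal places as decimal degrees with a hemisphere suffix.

140.0° E, 160.0° E

Field Q=16, M=12: +16·20° lon, +12·10° lat → SW at lon 140°, lat 30°.
Cell spans 20° lon × 10° lat.
west 140.0° E, east 160.0° E.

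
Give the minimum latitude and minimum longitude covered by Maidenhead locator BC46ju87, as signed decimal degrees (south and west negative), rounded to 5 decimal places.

Field B=1, C=2: +1·20° lon, +2·10° lat → SW at lon -160°, lat -70°.
Square 4, 6: +4·2° lon, +6·1° lat → SW at lon -152°, lat -64°.
Subsquare j=9, u=20: +9·0.0833333° lon, +20·0.0416667° lat → SW at lon -151.25°, lat -63.1667°.
Extended square 8, 7: +8·0.00833333° lon, +7·0.00416667° lat → SW at lon -151.183°, lat -63.1375°.
latitude -63.13750, longitude -151.18333.

-63.13750, -151.18333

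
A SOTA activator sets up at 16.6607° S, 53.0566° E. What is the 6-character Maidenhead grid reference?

Add 180° to longitude and 90° to latitude: 233.0566, 73.3393.
Field: lon ⌊233.0566/20⌋ = 11 → L; lat ⌊73.3393/10⌋ = 7 → H.
Square: lon ⌊13.0566/2⌋ = 6; lat ⌊3.3393/1⌋ = 3.
Subsquare: lon ⌊1.0566/0.0833333⌋ = 12 → m; lat ⌊0.3393/0.0416667⌋ = 8 → i.

LH63mi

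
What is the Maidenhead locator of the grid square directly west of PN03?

ON93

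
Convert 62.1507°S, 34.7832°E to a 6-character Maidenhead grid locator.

Add 180° to longitude and 90° to latitude: 214.7832, 27.8493.
Field: 214.7832/20 → 10 → K, 27.8493/10 → 2 → C; chars KC.
Square: 14.7832/2 → 7, 7.8493/1 → 7; chars 77.
Subsquare: 0.7832/0.0833333 → 9 → j, 0.8493/0.0416667 → 20 → u; chars ju.

KC77ju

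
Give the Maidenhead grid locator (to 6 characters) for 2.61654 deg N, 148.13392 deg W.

BJ52wo

Offset from 180°W / 90°S: lon 31.8661°, lat 92.6165°.
Field: lon ⌊31.8661/20⌋ = 1 → B; lat ⌊92.6165/10⌋ = 9 → J.
Square: lon ⌊11.8661/2⌋ = 5; lat ⌊2.6165/1⌋ = 2.
Subsquare: lon ⌊1.8661/0.0833333⌋ = 22 → w; lat ⌊0.6165/0.0416667⌋ = 14 → o.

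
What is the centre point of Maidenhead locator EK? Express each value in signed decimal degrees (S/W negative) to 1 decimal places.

15.0, -90.0

Field E=4, K=10: +4·20° lon, +10·10° lat → SW at lon -100°, lat 10°.
Cell spans 20° lon × 10° lat. Centre is SW corner plus half of each.
latitude 15.0, longitude -90.0.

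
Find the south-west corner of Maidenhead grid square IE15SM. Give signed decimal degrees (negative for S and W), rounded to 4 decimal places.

Field I=8, E=4: +8·20° lon, +4·10° lat → SW at lon -20°, lat -50°.
Square 1, 5: +1·2° lon, +5·1° lat → SW at lon -18°, lat -45°.
Subsquare s=18, m=12: +18·0.0833333° lon, +12·0.0416667° lat → SW at lon -16.5°, lat -44.5°.
latitude -44.5000, longitude -16.5000.

-44.5000, -16.5000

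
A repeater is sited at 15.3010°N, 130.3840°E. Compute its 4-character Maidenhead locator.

PK55

Shift to the Maidenhead origin (180°W, 90°S): lon 310.38, lat 105.30.
Field: 310.38/20 → 15 → P, 105.30/10 → 10 → K; chars PK.
Square: 10.38/2 → 5, 5.30/1 → 5; chars 55.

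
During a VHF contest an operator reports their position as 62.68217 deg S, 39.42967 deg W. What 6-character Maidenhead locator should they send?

Offset from 180°W / 90°S: lon 140.5703°, lat 27.3178°.
Field (20°×10°, letters A–R): 140.5703/20 → 7 → H, 27.3178/10 → 2 → C; chars HC.
Square (2°×1°, digits 0–9): 0.5703/2 → 0, 7.3178/1 → 7; chars 07.
Subsquare (5′×2.5′, letters a–x): 0.5703/0.0833333 → 6 → g, 0.3178/0.0416667 → 7 → h; chars gh.

HC07gh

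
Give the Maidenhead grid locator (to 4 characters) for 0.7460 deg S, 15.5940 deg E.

JI79

Offset from 180°W / 90°S: lon 195.59°, lat 89.25°.
Field: 195.59/20 → 9 → J, 89.25/10 → 8 → I; chars JI.
Square: 15.59/2 → 7, 9.25/1 → 9; chars 79.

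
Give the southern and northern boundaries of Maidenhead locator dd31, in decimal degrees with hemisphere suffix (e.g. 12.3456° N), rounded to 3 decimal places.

59.000° S, 58.000° S

Field D=3, D=3: +3·20° lon, +3·10° lat → SW at lon -120°, lat -60°.
Square 3, 1: +3·2° lon, +1·1° lat → SW at lon -114°, lat -59°.
Cell spans 2° lon × 1° lat.
south 59.000° S, north 58.000° S.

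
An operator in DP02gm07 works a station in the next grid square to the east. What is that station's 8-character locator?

Longitude extended square 0; +1 → 1.
The latitude characters are unchanged.

DP02gm17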